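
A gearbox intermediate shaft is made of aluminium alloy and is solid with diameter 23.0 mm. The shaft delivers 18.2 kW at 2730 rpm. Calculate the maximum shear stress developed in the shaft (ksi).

3.86 ksi

ω = 2π·2730/60 = 285.9 rad/s, so T = P/ω = 18.2×10³ / 285.9 = 63.66 N·m.
J = πd⁴/32 = π(0.0230)⁴/32 = 2.747×10^-8 m⁴.
τ_max = T·r/J = 63.66 × 0.0115 / 2.747×10^-8 = 2.665×10^7 Pa.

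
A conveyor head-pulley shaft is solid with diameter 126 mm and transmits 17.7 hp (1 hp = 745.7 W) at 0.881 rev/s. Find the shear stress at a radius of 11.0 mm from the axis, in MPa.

ω = 2π·0.881 = 5.535 rad/s, so T = P/ω = 17.7×745.7 / 5.535 = 2384 N·m.
J = πd⁴/32 = π(0.126)⁴/32 = 2.474×10^-5 m⁴.
Shear stress varies linearly with radius: τ = T·r/J = 2384 × 0.0110 / 2.474×10^-5 = 1.060×10^6 Pa.

1.06 MPa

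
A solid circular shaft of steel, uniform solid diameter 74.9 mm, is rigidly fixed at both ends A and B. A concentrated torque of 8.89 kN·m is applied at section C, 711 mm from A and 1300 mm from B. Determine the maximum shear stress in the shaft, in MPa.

69.7 MPa

With uniform GJ and both ends fixed, compatibility θ_AC = θ_CB gives T_A·a = T_B·b, together with T_A + T_B = T₀.
T_A = T₀·b/(a+b) = 8890·1300/2011 = 5747 N·m; T_B = 3143 N·m.
τ in each portion: τ_AC = 6.97×10^7 Pa, τ_CB = 3.81×10^7 Pa; maximum is in AC.
τ_max = T_AC·r/J = 5747·0.0375/3.09×10^-6 = 6.966×10^7 Pa.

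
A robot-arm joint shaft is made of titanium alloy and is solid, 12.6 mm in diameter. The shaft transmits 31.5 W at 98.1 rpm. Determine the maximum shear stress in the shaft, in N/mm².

7.81 N/mm²

ω = 2π·98.1/60 = 10.27 rad/s, so T = P/ω = 31.5 / 10.27 = 3.066 N·m.
J = πd⁴/32 = π(0.0126)⁴/32 = 2.474×10^-9 m⁴.
τ_max = T·r/J = 3.066 × 0.00630 / 2.474×10^-9 = 7.807×10^6 Pa.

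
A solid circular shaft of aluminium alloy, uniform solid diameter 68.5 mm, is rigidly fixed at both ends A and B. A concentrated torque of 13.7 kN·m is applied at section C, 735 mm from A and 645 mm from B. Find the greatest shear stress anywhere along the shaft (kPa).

116000 kPa

With uniform GJ and both ends fixed, compatibility θ_AC = θ_CB gives T_A·a = T_B·b, together with T_A + T_B = T₀.
T_A = T₀·b/(a+b) = 13700·645/1380 = 6403 N·m; T_B = 7297 N·m.
τ in each portion: τ_AC = 1.01×10^8 Pa, τ_CB = 1.16×10^8 Pa; maximum is in CB.
τ_max = T_CB·r/J = 7297·0.0343/2.16×10^-6 = 1.156×10^8 Pa.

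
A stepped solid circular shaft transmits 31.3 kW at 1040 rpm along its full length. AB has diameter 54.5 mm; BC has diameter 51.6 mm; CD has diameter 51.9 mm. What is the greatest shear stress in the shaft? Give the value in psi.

1550 psi

ω = 2π·1040/60 = 108.9 rad/s, so T = P/ω = 31.3×10³ / 108.9 = 287.4 N·m.
Under the same torque, τ_max = 16T/(πd³) is largest where d is smallest — segment BC (d = 51.6 mm).
τ_max = 16·287.4/(π·(0.0516)³) = 1.065×10^7 Pa.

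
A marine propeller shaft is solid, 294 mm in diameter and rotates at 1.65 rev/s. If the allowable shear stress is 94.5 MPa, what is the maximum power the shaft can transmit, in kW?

4890 kW

J = πd⁴/32 = π(0.294)⁴/32 = 7.335×10^-4 m⁴.
T_max = τ_allow·J/r = 9.45×10^7 × 7.335×10^-4 / 0.147 = 471500 N·m.
ω = 2π·1.65 = 10.37 rad/s, so P_max = T_max·ω = 4.888×10^6 W.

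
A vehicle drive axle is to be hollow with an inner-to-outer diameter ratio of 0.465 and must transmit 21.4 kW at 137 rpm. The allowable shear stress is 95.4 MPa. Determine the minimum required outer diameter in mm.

43.7 mm

ω = 2π·137/60 = 14.35 rad/s, so T = P/ω = 21.4×10³ / 14.35 = 1492 N·m.
For a hollow shaft with d_i/d_o = 0.465: τ_max = 16T/(π d_o³ (1−k⁴)), so d_o = [16T/(π τ_allow (1−k⁴))]^(1/3) = [16·1492/(π·9.54×10^7·0.9532)]^(1/3) = 0.04371 m.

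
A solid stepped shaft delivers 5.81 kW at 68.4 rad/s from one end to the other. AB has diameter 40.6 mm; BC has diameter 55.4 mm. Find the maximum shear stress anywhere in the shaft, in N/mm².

6.46 N/mm²

ω = 68.4 rad/s, so T = P/ω = 5.81×10³ / 68.40 = 84.94 N·m.
Under the same torque, τ_max = 16T/(πd³) is largest where d is smallest — segment AB (d = 40.6 mm).
τ_max = 16·84.94/(π·(0.0406)³) = 6.464×10^6 Pa.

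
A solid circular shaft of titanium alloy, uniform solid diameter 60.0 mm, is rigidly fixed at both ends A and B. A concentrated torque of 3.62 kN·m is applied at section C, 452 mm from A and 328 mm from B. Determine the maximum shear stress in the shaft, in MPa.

49.5 MPa

With uniform GJ and both ends fixed, compatibility θ_AC = θ_CB gives T_A·a = T_B·b, together with T_A + T_B = T₀.
T_A = T₀·b/(a+b) = 3620·328/780.0 = 1522 N·m; T_B = 2098 N·m.
τ in each portion: τ_AC = 3.59×10^7 Pa, τ_CB = 4.95×10^7 Pa; maximum is in CB.
τ_max = T_CB·r/J = 2098·0.0300/1.27×10^-6 = 4.946×10^7 Pa.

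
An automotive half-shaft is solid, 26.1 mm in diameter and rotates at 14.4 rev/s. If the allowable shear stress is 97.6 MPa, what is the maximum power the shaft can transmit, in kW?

J = πd⁴/32 = π(0.0261)⁴/32 = 4.556×10^-8 m⁴.
T_max = τ_allow·J/r = 9.76×10^7 × 4.556×10^-8 / 0.0131 = 340.7 N·m.
ω = 2π·14.4 = 90.48 rad/s, so P_max = T_max·ω = 3.083×10^4 W.

30.8 kW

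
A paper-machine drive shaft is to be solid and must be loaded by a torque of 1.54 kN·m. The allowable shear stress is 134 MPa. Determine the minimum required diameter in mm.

38.8 mm

For a solid shaft τ_max = 16T/(πd³), so d = (16T/(π τ_allow))^(1/3) = (16·1540/(π·1.34×10^8))^(1/3) = 0.03883 m.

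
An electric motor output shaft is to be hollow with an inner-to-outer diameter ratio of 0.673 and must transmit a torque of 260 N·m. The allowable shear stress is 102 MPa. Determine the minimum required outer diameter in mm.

25.4 mm

For a hollow shaft with d_i/d_o = 0.673: τ_max = 16T/(π d_o³ (1−k⁴)), so d_o = [16T/(π τ_allow (1−k⁴))]^(1/3) = [16·260.0/(π·1.02×10^8·0.7949)]^(1/3) = 0.02537 m.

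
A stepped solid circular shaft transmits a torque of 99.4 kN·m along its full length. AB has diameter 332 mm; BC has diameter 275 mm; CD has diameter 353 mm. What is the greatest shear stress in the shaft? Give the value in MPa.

Under the same torque, τ_max = 16T/(πd³) is largest where d is smallest — segment BC (d = 275 mm).
τ_max = 16·99400/(π·(0.275)³) = 2.434×10^7 Pa.

24.3 MPa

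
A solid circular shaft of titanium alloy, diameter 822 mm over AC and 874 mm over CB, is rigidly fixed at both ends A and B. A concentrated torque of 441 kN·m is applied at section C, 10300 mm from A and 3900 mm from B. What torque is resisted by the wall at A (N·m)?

101000 N·m

Compatibility: T_A·a/J_AC = T_B·b/J_CB with T_A + T_B = T₀.
J_AC = 0.0448 m⁴, J_CB = 0.0573 m⁴, so T_A = T₀·(J_AC/a)/((J_AC/a)+(J_CB/b)) = 100800 N·m, T_B = 340200 N·m.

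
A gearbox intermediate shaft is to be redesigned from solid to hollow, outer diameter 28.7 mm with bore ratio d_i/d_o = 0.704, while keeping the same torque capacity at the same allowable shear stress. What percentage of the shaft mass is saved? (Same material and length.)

39.1 %

Equal τ_max and T ⇒ the solid shaft needs d_s³ = d_o³(1−k⁴), so d_s = 28.7·(1−0.704⁴)^(1/3) = 26.13 mm.
Area ratio A_h/A_s = d_o²(1−k²)/d_s² = (1−k²)/(1−k⁴)^(2/3) = 0.6087.
Mass saving = 1 − 0.6087 = 39.1 %.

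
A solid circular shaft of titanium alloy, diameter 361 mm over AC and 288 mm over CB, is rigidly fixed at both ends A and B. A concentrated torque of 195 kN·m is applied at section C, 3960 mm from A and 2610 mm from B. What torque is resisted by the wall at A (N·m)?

Compatibility: T_A·a/J_AC = T_B·b/J_CB with T_A + T_B = T₀.
J_AC = 1.67×10^-3 m⁴, J_CB = 6.75×10^-4 m⁴, so T_A = T₀·(J_AC/a)/((J_AC/a)+(J_CB/b)) = 120800 N·m, T_B = 74230 N·m.

121000 N·m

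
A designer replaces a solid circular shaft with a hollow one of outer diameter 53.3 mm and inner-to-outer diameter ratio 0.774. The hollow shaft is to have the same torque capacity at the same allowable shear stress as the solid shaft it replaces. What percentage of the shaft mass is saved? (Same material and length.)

Equal τ_max and T ⇒ the solid shaft needs d_s³ = d_o³(1−k⁴), so d_s = 53.3·(1−0.774⁴)^(1/3) = 45.96 mm.
Area ratio A_h/A_s = d_o²(1−k²)/d_s² = (1−k²)/(1−k⁴)^(2/3) = 0.5392.
Mass saving = 1 − 0.5392 = 46.1 %.

46.1 %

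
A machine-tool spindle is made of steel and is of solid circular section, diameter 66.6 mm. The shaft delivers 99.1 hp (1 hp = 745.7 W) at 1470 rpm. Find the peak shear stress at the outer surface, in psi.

ω = 2π·1470/60 = 153.9 rad/s, so T = P/ω = 99.1×745.7 / 153.9 = 480.1 N·m.
J = πd⁴/32 = π(0.0666)⁴/32 = 1.932×10^-6 m⁴.
τ_max = T·r/J = 480.1 × 0.0333 / 1.932×10^-6 = 8.276×10^6 Pa.

1200 psi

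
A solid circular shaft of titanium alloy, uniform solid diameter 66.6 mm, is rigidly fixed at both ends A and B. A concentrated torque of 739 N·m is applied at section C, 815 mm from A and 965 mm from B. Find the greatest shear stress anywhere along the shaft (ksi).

1.00 ksi

With uniform GJ and both ends fixed, compatibility θ_AC = θ_CB gives T_A·a = T_B·b, together with T_A + T_B = T₀.
T_A = T₀·b/(a+b) = 739.0·965/1780 = 400.6 N·m; T_B = 338.4 N·m.
τ in each portion: τ_AC = 6.91×10^6 Pa, τ_CB = 5.83×10^6 Pa; maximum is in AC.
τ_max = T_AC·r/J = 400.6·0.0333/1.93×10^-6 = 6.907×10^6 Pa.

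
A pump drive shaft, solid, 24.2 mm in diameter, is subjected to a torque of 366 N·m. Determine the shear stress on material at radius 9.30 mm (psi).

J = πd⁴/32 = π(0.0242)⁴/32 = 3.367×10^-8 m⁴.
Shear stress varies linearly with radius: τ = T·r/J = 366.0 × 0.00930 / 3.367×10^-8 = 1.011×10^8 Pa.

14700 psi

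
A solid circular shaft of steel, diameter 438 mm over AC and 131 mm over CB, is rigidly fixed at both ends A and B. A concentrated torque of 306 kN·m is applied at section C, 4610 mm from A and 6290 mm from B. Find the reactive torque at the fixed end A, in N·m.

Compatibility: T_A·a/J_AC = T_B·b/J_CB with T_A + T_B = T₀.
J_AC = 3.61×10^-3 m⁴, J_CB = 2.89×10^-5 m⁴, so T_A = T₀·(J_AC/a)/((J_AC/a)+(J_CB/b)) = 304200 N·m, T_B = 1784 N·m.

304000 N·m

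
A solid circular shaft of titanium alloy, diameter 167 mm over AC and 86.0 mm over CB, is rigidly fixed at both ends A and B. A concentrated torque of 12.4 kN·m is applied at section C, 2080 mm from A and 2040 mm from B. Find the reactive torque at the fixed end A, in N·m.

Compatibility: T_A·a/J_AC = T_B·b/J_CB with T_A + T_B = T₀.
J_AC = 7.64×10^-5 m⁴, J_CB = 5.37×10^-6 m⁴, so T_A = T₀·(J_AC/a)/((J_AC/a)+(J_CB/b)) = 11570 N·m, T_B = 829.7 N·m.

11600 N·m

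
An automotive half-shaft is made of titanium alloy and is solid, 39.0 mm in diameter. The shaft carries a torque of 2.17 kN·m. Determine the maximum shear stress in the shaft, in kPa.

J = πd⁴/32 = π(0.0390)⁴/32 = 2.271×10^-7 m⁴.
τ_max = T·r/J = 2170 × 0.0195 / 2.271×10^-7 = 1.863×10^8 Pa.

186000 kPa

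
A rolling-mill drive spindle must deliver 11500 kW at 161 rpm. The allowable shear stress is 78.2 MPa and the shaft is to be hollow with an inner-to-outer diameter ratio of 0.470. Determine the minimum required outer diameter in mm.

ω = 2π·161/60 = 16.86 rad/s, so T = P/ω = 11500×10³ / 16.86 = 682100 N·m.
For a hollow shaft with d_i/d_o = 0.470: τ_max = 16T/(π d_o³ (1−k⁴)), so d_o = [16T/(π τ_allow (1−k⁴))]^(1/3) = [16·682100/(π·7.82×10^7·0.9512)]^(1/3) = 0.3601 m.

360 mm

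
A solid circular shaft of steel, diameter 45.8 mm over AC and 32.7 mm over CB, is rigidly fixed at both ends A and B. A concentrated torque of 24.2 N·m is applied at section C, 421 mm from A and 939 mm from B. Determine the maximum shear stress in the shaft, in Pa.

Compatibility: T_A·a/J_AC = T_B·b/J_CB with T_A + T_B = T₀.
J_AC = 4.32×10^-7 m⁴, J_CB = 1.12×10^-7 m⁴, so T_A = T₀·(J_AC/a)/((J_AC/a)+(J_CB/b)) = 21.67 N·m, T_B = 2.525 N·m.
τ in each portion: τ_AC = 1.15×10^6 Pa, τ_CB = 3.68×10^5 Pa; maximum is in AC.
τ_max = T_AC·r/J = 21.67·0.0229/4.32×10^-7 = 1.149×10^6 Pa.

1.15e6 Pa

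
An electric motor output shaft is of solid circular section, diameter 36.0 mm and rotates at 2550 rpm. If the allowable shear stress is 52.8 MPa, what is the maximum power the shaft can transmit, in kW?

129 kW

J = πd⁴/32 = π(0.0360)⁴/32 = 1.649×10^-7 m⁴.
T_max = τ_allow·J/r = 5.28×10^7 × 1.649×10^-7 / 0.0180 = 483.7 N·m.
ω = 2π·2550/60 = 267.0 rad/s, so P_max = T_max·ω = 1.292×10^5 W.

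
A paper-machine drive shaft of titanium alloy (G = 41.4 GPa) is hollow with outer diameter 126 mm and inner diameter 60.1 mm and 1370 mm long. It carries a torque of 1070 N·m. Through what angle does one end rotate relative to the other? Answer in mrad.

1.51 mrad

J = π(d_o⁴ − d_i⁴)/32 = π(0.126⁴ − 0.0601⁴)/32 = 2.346×10^-5 m⁴.
θ = T·L/(G·J) = 1070 × 1.37 / (41.4×10⁹ × 2.346×10^-5) = 1.509×10^-3 rad.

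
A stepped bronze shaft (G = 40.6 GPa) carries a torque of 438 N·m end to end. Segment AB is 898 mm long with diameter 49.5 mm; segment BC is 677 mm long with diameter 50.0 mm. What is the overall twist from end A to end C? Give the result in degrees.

J_AB = π(0.0495)⁴/32 = 5.89×10^-7 m⁴; J_BC = π(0.0500)⁴/32 = 6.14×10^-7 m⁴.
θ = (T/G)·Σ L_i/J_i = (438.0/40.6×10⁹)·(0.898/5.89×10^-7 + 0.677/6.14×10^-7) = 0.02834 rad.

1.62°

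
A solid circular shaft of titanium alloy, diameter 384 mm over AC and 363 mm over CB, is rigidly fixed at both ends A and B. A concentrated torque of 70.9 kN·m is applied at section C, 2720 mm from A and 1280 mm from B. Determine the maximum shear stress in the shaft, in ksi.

0.689 ksi

Compatibility: T_A·a/J_AC = T_B·b/J_CB with T_A + T_B = T₀.
J_AC = 2.13×10^-3 m⁴, J_CB = 1.70×10^-3 m⁴, so T_A = T₀·(J_AC/a)/((J_AC/a)+(J_CB/b)) = 26290 N·m, T_B = 44610 N·m.
τ in each portion: τ_AC = 2.36×10^6 Pa, τ_CB = 4.75×10^6 Pa; maximum is in CB.
τ_max = T_CB·r/J = 44610·0.181/1.70×10^-3 = 4.750×10^6 Pa.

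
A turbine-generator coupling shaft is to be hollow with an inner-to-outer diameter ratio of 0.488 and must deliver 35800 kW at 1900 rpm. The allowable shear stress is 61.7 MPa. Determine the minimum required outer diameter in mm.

251 mm

ω = 2π·1900/60 = 199.0 rad/s, so T = P/ω = 35800×10³ / 199.0 = 179900 N·m.
For a hollow shaft with d_i/d_o = 0.488: τ_max = 16T/(π d_o³ (1−k⁴)), so d_o = [16T/(π τ_allow (1−k⁴))]^(1/3) = [16·179900/(π·6.17×10^7·0.9433)]^(1/3) = 0.2506 m.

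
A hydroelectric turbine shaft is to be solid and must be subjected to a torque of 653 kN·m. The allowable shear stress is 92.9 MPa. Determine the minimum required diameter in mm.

For a solid shaft τ_max = 16T/(πd³), so d = (16T/(π τ_allow))^(1/3) = (16·653000/(π·9.29×10^7))^(1/3) = 0.3296 m.

330 mm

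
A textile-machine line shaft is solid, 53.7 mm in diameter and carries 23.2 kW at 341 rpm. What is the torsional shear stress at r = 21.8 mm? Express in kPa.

17300 kPa

ω = 2π·341/60 = 35.71 rad/s, so T = P/ω = 23.2×10³ / 35.71 = 649.7 N·m.
J = πd⁴/32 = π(0.0537)⁴/32 = 8.164×10^-7 m⁴.
Shear stress varies linearly with radius: τ = T·r/J = 649.7 × 0.0218 / 8.164×10^-7 = 1.735×10^7 Pa.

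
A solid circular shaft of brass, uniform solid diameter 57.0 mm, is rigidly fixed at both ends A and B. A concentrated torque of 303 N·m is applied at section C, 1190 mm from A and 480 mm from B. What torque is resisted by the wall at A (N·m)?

With uniform GJ and both ends fixed, compatibility θ_AC = θ_CB gives T_A·a = T_B·b, together with T_A + T_B = T₀.
T_A = T₀·b/(a+b) = 303.0·480/1670 = 87.09 N·m; T_B = 215.9 N·m.

87.1 N·m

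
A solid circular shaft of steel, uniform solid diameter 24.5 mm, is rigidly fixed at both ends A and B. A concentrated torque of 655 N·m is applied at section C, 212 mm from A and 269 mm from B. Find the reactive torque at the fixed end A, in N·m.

With uniform GJ and both ends fixed, compatibility θ_AC = θ_CB gives T_A·a = T_B·b, together with T_A + T_B = T₀.
T_A = T₀·b/(a+b) = 655.0·269/481.0 = 366.3 N·m; T_B = 288.7 N·m.

366 N·m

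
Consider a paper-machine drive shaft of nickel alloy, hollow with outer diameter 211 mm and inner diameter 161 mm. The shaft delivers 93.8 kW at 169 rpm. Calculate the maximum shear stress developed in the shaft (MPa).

4.35 MPa

ω = 2π·169/60 = 17.70 rad/s, so T = P/ω = 93.8×10³ / 17.70 = 5300 N·m.
J = π(d_o⁴ − d_i⁴)/32 = π(0.211⁴ − 0.161⁴)/32 = 1.286×10^-4 m⁴.
τ_max = T·r/J = 5300 × 0.105 / 1.286×10^-4 = 4.347×10^6 Pa.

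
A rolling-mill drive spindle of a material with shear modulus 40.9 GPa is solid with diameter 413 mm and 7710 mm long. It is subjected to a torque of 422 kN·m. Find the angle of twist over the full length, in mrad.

27.9 mrad

J = πd⁴/32 = π(0.413)⁴/32 = 2.856×10^-3 m⁴.
θ = T·L/(G·J) = 422000 × 7.71 / (40.9×10⁹ × 2.856×10^-3) = 0.02785 rad.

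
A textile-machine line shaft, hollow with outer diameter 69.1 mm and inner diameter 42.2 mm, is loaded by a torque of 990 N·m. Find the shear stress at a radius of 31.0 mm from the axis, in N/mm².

J = π(d_o⁴ − d_i⁴)/32 = π(0.0691⁴ − 0.0422⁴)/32 = 1.927×10^-6 m⁴.
Shear stress varies linearly with radius: τ = T·r/J = 990.0 × 0.0310 / 1.927×10^-6 = 1.593×10^7 Pa.

15.9 N/mm²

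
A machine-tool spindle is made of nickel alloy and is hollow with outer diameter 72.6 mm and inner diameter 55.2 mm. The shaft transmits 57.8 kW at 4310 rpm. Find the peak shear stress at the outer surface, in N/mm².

ω = 2π·4310/60 = 451.3 rad/s, so T = P/ω = 57.8×10³ / 451.3 = 128.1 N·m.
J = π(d_o⁴ − d_i⁴)/32 = π(0.0726⁴ − 0.0552⁴)/32 = 1.816×10^-6 m⁴.
τ_max = T·r/J = 128.1 × 0.0363 / 1.816×10^-6 = 2.560×10^6 Pa.

2.56 N/mm²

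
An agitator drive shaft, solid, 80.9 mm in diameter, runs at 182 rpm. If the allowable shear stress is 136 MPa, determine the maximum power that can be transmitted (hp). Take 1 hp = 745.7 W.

J = πd⁴/32 = π(0.0809)⁴/32 = 4.205×10^-6 m⁴.
T_max = τ_allow·J/r = 1.36×10^8 × 4.205×10^-6 / 0.0404 = 14140 N·m.
ω = 2π·182/60 = 19.06 rad/s, so P_max = T_max·ω = 2.695×10^5 W.

361 hp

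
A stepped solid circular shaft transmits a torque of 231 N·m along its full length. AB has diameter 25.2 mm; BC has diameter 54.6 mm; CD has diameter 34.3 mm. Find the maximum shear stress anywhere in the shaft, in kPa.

Under the same torque, τ_max = 16T/(πd³) is largest where d is smallest — segment AB (d = 25.2 mm).
τ_max = 16·231.0/(π·(0.0252)³) = 7.352×10^7 Pa.

73500 kPa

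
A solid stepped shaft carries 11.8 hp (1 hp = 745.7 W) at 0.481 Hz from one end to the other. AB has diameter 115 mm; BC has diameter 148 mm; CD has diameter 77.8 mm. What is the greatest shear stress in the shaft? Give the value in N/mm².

31.5 N/mm²

ω = 2π·0.481 = 3.022 rad/s, so T = P/ω = 11.8×745.7 / 3.022 = 2912 N·m.
Under the same torque, τ_max = 16T/(πd³) is largest where d is smallest — segment CD (d = 77.8 mm).
τ_max = 16·2912/(π·(0.0778)³) = 3.149×10^7 Pa.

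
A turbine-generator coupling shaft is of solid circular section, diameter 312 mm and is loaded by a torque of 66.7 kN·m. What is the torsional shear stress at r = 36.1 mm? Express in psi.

J = πd⁴/32 = π(0.312)⁴/32 = 9.303×10^-4 m⁴.
Shear stress varies linearly with radius: τ = T·r/J = 66700 × 0.0361 / 9.303×10^-4 = 2.588×10^6 Pa.

375 psi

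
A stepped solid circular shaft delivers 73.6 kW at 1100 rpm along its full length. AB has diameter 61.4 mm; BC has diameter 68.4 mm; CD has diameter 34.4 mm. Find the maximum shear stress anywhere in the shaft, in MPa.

79.9 MPa

ω = 2π·1100/60 = 115.2 rad/s, so T = P/ω = 73.6×10³ / 115.2 = 638.9 N·m.
Under the same torque, τ_max = 16T/(πd³) is largest where d is smallest — segment CD (d = 34.4 mm).
τ_max = 16·638.9/(π·(0.0344)³) = 7.994×10^7 Pa.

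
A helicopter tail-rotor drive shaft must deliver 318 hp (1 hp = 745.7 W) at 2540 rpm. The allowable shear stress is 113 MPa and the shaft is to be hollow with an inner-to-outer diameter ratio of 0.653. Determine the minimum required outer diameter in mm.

36.6 mm

ω = 2π·2540/60 = 266.0 rad/s, so T = P/ω = 318×745.7 / 266.0 = 891.5 N·m.
For a hollow shaft with d_i/d_o = 0.653: τ_max = 16T/(π d_o³ (1−k⁴)), so d_o = [16T/(π τ_allow (1−k⁴))]^(1/3) = [16·891.5/(π·1.13×10^8·0.8182)]^(1/3) = 0.03662 m.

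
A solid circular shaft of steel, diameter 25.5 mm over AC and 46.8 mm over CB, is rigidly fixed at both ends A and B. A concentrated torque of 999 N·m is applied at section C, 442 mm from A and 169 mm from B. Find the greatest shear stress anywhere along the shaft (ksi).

6.96 ksi

Compatibility: T_A·a/J_AC = T_B·b/J_CB with T_A + T_B = T₀.
J_AC = 4.15×10^-8 m⁴, J_CB = 4.71×10^-7 m⁴, so T_A = T₀·(J_AC/a)/((J_AC/a)+(J_CB/b)) = 32.57 N·m, T_B = 966.4 N·m.
τ in each portion: τ_AC = 1.00×10^7 Pa, τ_CB = 4.80×10^7 Pa; maximum is in CB.
τ_max = T_CB·r/J = 966.4·0.0234/4.71×10^-7 = 4.802×10^7 Pa.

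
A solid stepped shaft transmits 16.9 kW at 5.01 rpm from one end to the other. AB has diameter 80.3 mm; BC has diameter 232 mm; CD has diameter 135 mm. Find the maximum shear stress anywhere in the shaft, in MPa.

317 MPa

ω = 2π·5.01/60 = 0.5246 rad/s, so T = P/ω = 16.9×10³ / 0.5246 = 32210 N·m.
Under the same torque, τ_max = 16T/(πd³) is largest where d is smallest — segment AB (d = 80.3 mm).
τ_max = 16·32210/(π·(0.0803)³) = 3.168×10^8 Pa.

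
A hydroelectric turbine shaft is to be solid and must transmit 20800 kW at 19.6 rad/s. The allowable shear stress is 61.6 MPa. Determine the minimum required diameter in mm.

ω = 19.6 rad/s, so T = P/ω = 20800×10³ / 19.60 = 1.061e6 N·m.
For a solid shaft τ_max = 16T/(πd³), so d = (16T/(π τ_allow))^(1/3) = (16·1.061e6/(π·6.16×10^7))^(1/3) = 0.4444 m.

444 mm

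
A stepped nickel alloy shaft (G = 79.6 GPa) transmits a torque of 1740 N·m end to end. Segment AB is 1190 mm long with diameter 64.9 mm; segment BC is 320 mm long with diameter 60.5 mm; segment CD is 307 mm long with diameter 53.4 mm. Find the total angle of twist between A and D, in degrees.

1.64°

J_AB = π(0.0649)⁴/32 = 1.74×10^-6 m⁴; J_BC = π(0.0605)⁴/32 = 1.32×10^-6 m⁴; J_CD = π(0.0534)⁴/32 = 7.98×10^-7 m⁴.
θ = (T/G)·Σ L_i/J_i = (1740/79.6×10⁹)·(1.19/1.74×10^-6 + 0.320/1.32×10^-6 + 0.307/7.98×10^-7) = 0.02866 rad.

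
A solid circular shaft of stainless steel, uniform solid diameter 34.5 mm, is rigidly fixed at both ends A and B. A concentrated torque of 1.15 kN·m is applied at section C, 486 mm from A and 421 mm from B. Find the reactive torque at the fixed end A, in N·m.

With uniform GJ and both ends fixed, compatibility θ_AC = θ_CB gives T_A·a = T_B·b, together with T_A + T_B = T₀.
T_A = T₀·b/(a+b) = 1150·421/907.0 = 533.8 N·m; T_B = 616.2 N·m.

534 N·m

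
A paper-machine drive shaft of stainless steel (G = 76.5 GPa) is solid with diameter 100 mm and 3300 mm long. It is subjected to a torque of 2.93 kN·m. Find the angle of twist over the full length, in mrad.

J = πd⁴/32 = π(0.100)⁴/32 = 9.817×10^-6 m⁴.
θ = T·L/(G·J) = 2930 × 3.30 / (76.5×10⁹ × 9.817×10^-6) = 0.01287 rad.

12.9 mrad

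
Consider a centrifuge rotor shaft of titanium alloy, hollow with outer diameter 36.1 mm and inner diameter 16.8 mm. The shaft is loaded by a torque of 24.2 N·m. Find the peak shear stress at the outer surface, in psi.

J = π(d_o⁴ − d_i⁴)/32 = π(0.0361⁴ − 0.0168⁴)/32 = 1.589×10^-7 m⁴.
τ_max = T·r/J = 24.20 × 0.0181 / 1.589×10^-7 = 2.749×10^6 Pa.

399 psi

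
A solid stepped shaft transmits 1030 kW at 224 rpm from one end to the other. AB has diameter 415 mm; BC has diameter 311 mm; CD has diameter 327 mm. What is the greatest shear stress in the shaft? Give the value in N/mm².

ω = 2π·224/60 = 23.46 rad/s, so T = P/ω = 1030×10³ / 23.46 = 43910 N·m.
Under the same torque, τ_max = 16T/(πd³) is largest where d is smallest — segment BC (d = 311 mm).
τ_max = 16·43910/(π·(0.311)³) = 7.434×10^6 Pa.

7.43 N/mm²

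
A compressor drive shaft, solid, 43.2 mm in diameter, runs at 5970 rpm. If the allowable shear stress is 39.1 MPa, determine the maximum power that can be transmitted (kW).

387 kW

J = πd⁴/32 = π(0.0432)⁴/32 = 3.419×10^-7 m⁴.
T_max = τ_allow·J/r = 3.91×10^7 × 3.419×10^-7 / 0.0216 = 619.0 N·m.
ω = 2π·5970/60 = 625.2 rad/s, so P_max = T_max·ω = 3.870×10^5 W.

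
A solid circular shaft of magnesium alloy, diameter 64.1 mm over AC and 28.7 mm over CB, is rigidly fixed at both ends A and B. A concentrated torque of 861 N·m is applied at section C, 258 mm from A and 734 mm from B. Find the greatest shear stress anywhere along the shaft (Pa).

1.64e7 Pa

Compatibility: T_A·a/J_AC = T_B·b/J_CB with T_A + T_B = T₀.
J_AC = 1.66×10^-6 m⁴, J_CB = 6.66×10^-8 m⁴, so T_A = T₀·(J_AC/a)/((J_AC/a)+(J_CB/b)) = 849.0 N·m, T_B = 11.99 N·m.
τ in each portion: τ_AC = 1.64×10^7 Pa, τ_CB = 2.58×10^6 Pa; maximum is in AC.
τ_max = T_AC·r/J = 849.0·0.0320/1.66×10^-6 = 1.642×10^7 Pa.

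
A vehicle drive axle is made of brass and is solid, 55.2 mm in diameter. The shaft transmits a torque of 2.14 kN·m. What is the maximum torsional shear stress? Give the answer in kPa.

J = πd⁴/32 = π(0.0552)⁴/32 = 9.115×10^-7 m⁴.
τ_max = T·r/J = 2140 × 0.0276 / 9.115×10^-7 = 6.480×10^7 Pa.

64800 kPa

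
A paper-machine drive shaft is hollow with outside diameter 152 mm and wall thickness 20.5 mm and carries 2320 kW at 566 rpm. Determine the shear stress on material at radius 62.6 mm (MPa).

65.3 MPa

ω = 2π·566/60 = 59.27 rad/s, so T = P/ω = 2320×10³ / 59.27 = 39140 N·m.
J = π(d_o⁴ − d_i⁴)/32 = π(0.152⁴ − 0.111⁴)/32 = 3.750×10^-5 m⁴.
Shear stress varies linearly with radius: τ = T·r/J = 39140 × 0.0626 / 3.750×10^-5 = 6.534×10^7 Pa.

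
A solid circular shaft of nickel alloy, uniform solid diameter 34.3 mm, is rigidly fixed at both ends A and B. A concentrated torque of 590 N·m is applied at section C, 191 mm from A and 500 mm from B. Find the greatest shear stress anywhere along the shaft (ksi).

7.81 ksi

With uniform GJ and both ends fixed, compatibility θ_AC = θ_CB gives T_A·a = T_B·b, together with T_A + T_B = T₀.
T_A = T₀·b/(a+b) = 590.0·500/691.0 = 426.9 N·m; T_B = 163.1 N·m.
τ in each portion: τ_AC = 5.39×10^7 Pa, τ_CB = 2.06×10^7 Pa; maximum is in AC.
τ_max = T_AC·r/J = 426.9·0.0171/1.36×10^-7 = 5.388×10^7 Pa.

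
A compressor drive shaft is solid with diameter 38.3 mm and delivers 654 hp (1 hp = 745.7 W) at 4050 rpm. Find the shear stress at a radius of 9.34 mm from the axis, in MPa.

ω = 2π·4050/60 = 424.1 rad/s, so T = P/ω = 654×745.7 / 424.1 = 1150 N·m.
J = πd⁴/32 = π(0.0383)⁴/32 = 2.112×10^-7 m⁴.
Shear stress varies linearly with radius: τ = T·r/J = 1150 × 0.00934 / 2.112×10^-7 = 5.084×10^7 Pa.

50.8 MPa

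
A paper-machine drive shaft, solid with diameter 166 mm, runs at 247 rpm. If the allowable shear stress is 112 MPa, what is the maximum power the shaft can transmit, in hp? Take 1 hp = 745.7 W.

3490 hp

J = πd⁴/32 = π(0.166)⁴/32 = 7.455×10^-5 m⁴.
T_max = τ_allow·J/r = 1.12×10^8 × 7.455×10^-5 / 0.0830 = 100600 N·m.
ω = 2π·247/60 = 25.87 rad/s, so P_max = T_max·ω = 2.602×10^6 W.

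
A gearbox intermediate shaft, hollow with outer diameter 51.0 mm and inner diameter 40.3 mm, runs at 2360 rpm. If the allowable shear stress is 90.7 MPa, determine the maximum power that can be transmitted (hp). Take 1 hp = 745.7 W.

J = π(d_o⁴ − d_i⁴)/32 = π(0.0510⁴ − 0.0403⁴)/32 = 4.052×10^-7 m⁴.
T_max = τ_allow·J/r = 9.07×10^7 × 4.052×10^-7 / 0.0255 = 1441 N·m.
ω = 2π·2360/60 = 247.1 rad/s, so P_max = T_max·ω = 3.562×10^5 W.

478 hp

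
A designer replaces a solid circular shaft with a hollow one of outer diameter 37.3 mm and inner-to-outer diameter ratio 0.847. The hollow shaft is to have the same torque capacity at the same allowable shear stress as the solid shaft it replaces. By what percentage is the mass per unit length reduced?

54.2 %

Equal τ_max and T ⇒ the solid shaft needs d_s³ = d_o³(1−k⁴), so d_s = 37.3·(1−0.847⁴)^(1/3) = 29.31 mm.
Area ratio A_h/A_s = d_o²(1−k²)/d_s² = (1−k²)/(1−k⁴)^(2/3) = 0.4576.
Mass saving = 1 − 0.4576 = 54.2 %.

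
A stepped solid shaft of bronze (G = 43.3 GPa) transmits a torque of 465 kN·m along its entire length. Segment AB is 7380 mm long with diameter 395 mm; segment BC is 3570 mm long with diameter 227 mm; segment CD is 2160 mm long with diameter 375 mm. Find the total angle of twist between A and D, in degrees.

11.0°

J_AB = π(0.395)⁴/32 = 2.39×10^-3 m⁴; J_BC = π(0.227)⁴/32 = 2.61×10^-4 m⁴; J_CD = π(0.375)⁴/32 = 1.94×10^-3 m⁴.
θ = (T/G)·Σ L_i/J_i = (465000/43.3×10⁹)·(7.38/2.39×10^-3 + 3.57/2.61×10^-4 + 2.16/1.94×10^-3) = 0.1922 rad.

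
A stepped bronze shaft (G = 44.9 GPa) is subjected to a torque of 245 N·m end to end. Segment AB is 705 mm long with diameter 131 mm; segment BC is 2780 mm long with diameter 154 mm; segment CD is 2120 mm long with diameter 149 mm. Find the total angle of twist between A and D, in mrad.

0.647 mrad

J_AB = π(0.131)⁴/32 = 2.89×10^-5 m⁴; J_BC = π(0.154)⁴/32 = 5.52×10^-5 m⁴; J_CD = π(0.149)⁴/32 = 4.84×10^-5 m⁴.
θ = (T/G)·Σ L_i/J_i = (245.0/44.9×10⁹)·(0.705/2.89×10^-5 + 2.78/5.52×10^-5 + 2.12/4.84×10^-5) = 6.468×10^-4 rad.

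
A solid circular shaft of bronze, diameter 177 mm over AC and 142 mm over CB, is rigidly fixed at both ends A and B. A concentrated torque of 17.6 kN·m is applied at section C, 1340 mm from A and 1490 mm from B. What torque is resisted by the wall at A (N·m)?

12800 N·m

Compatibility: T_A·a/J_AC = T_B·b/J_CB with T_A + T_B = T₀.
J_AC = 9.64×10^-5 m⁴, J_CB = 3.99×10^-5 m⁴, so T_A = T₀·(J_AC/a)/((J_AC/a)+(J_CB/b)) = 12820 N·m, T_B = 4777 N·m.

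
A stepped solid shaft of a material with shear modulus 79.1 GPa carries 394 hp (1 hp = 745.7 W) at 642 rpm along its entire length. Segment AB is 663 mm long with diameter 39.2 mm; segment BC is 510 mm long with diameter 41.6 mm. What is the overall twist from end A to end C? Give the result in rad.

0.254 rad

ω = 2π·642/60 = 67.23 rad/s, so T = P/ω = 394×745.7 / 67.23 = 4370 N·m.
J_AB = π(0.0392)⁴/32 = 2.32×10^-7 m⁴; J_BC = π(0.0416)⁴/32 = 2.94×10^-7 m⁴.
θ = (T/G)·Σ L_i/J_i = (4370/79.1×10⁹)·(0.663/2.32×10^-7 + 0.510/2.94×10^-7) = 0.2538 rad.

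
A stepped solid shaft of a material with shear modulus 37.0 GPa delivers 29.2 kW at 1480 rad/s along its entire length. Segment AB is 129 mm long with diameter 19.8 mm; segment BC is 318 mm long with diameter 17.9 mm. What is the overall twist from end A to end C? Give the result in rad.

ω = 1480 rad/s, so T = P/ω = 29.2×10³ / 1480 = 19.73 N·m.
J_AB = π(0.0198)⁴/32 = 1.51×10^-8 m⁴; J_BC = π(0.0179)⁴/32 = 1.01×10^-8 m⁴.
θ = (T/G)·Σ L_i/J_i = (19.73/37.0×10⁹)·(0.129/1.51×10^-8 + 0.318/1.01×10^-8) = 0.02138 rad.

0.0214 rad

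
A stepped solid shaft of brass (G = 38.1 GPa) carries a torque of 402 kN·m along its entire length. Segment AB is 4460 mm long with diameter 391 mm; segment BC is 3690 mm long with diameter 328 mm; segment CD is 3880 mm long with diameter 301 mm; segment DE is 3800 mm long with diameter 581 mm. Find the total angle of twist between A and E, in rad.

0.109 rad

J_AB = π(0.391)⁴/32 = 2.29×10^-3 m⁴; J_BC = π(0.328)⁴/32 = 1.14×10^-3 m⁴; J_CD = π(0.301)⁴/32 = 8.06×10^-4 m⁴; J_DE = π(0.581)⁴/32 = 0.0112 m⁴.
θ = (T/G)·Σ L_i/J_i = (402000/38.1×10⁹)·(4.46/2.29×10^-3 + 3.69/1.14×10^-3 + 3.88/8.06×10^-4 + 3.80/0.0112) = 0.1092 rad.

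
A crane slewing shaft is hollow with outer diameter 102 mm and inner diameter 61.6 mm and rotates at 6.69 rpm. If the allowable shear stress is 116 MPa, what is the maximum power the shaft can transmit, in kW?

J = π(d_o⁴ − d_i⁴)/32 = π(0.102⁴ − 0.0616⁴)/32 = 9.213×10^-6 m⁴.
T_max = τ_allow·J/r = 1.16×10^8 × 9.213×10^-6 / 0.0510 = 20960 N·m.
ω = 2π·6.69/60 = 0.7006 rad/s, so P_max = T_max·ω = 1.468×10^4 W.

14.7 kW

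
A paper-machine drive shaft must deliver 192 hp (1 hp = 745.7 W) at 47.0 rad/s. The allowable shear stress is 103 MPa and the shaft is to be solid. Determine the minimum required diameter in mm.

53.2 mm

ω = 47.0 rad/s, so T = P/ω = 192×745.7 / 47.00 = 3046 N·m.
For a solid shaft τ_max = 16T/(πd³), so d = (16T/(π τ_allow))^(1/3) = (16·3046/(π·1.03×10^8))^(1/3) = 0.05321 m.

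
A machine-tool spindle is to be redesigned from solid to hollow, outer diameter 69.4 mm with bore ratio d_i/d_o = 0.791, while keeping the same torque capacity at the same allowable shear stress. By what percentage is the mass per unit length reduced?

Equal τ_max and T ⇒ the solid shaft needs d_s³ = d_o³(1−k⁴), so d_s = 69.4·(1−0.791⁴)^(1/3) = 58.81 mm.
Area ratio A_h/A_s = d_o²(1−k²)/d_s² = (1−k²)/(1−k⁴)^(2/3) = 0.5213.
Mass saving = 1 − 0.5213 = 47.9 %.

47.9 %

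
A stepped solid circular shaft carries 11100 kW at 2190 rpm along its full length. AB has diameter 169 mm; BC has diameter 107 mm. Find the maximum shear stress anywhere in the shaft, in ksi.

ω = 2π·2190/60 = 229.3 rad/s, so T = P/ω = 11100×10³ / 229.3 = 48400 N·m.
Under the same torque, τ_max = 16T/(πd³) is largest where d is smallest — segment BC (d = 107 mm).
τ_max = 16·48400/(π·(0.107)³) = 2.012×10^8 Pa.

29.2 ksi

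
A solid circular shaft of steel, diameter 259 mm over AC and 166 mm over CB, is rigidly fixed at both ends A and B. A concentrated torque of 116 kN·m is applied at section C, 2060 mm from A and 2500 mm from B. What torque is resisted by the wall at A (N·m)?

102000 N·m

Compatibility: T_A·a/J_AC = T_B·b/J_CB with T_A + T_B = T₀.
J_AC = 4.42×10^-4 m⁴, J_CB = 7.45×10^-5 m⁴, so T_A = T₀·(J_AC/a)/((J_AC/a)+(J_CB/b)) = 101800 N·m, T_B = 14160 N·m.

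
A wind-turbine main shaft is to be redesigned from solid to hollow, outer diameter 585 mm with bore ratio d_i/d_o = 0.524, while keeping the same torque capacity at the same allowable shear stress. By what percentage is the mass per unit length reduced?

23.6 %

Equal τ_max and T ⇒ the solid shaft needs d_s³ = d_o³(1−k⁴), so d_s = 585·(1−0.524⁴)^(1/3) = 569.9 mm.
Area ratio A_h/A_s = d_o²(1−k²)/d_s² = (1−k²)/(1−k⁴)^(2/3) = 0.7643.
Mass saving = 1 − 0.7643 = 23.6 %.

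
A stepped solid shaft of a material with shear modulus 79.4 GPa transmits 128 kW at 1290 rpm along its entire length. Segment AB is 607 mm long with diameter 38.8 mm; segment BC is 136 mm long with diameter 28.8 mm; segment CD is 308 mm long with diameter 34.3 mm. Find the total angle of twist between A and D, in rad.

0.0836 rad

ω = 2π·1290/60 = 135.1 rad/s, so T = P/ω = 128×10³ / 135.1 = 947.5 N·m.
J_AB = π(0.0388)⁴/32 = 2.22×10^-7 m⁴; J_BC = π(0.0288)⁴/32 = 6.75×10^-8 m⁴; J_CD = π(0.0343)⁴/32 = 1.36×10^-7 m⁴.
θ = (T/G)·Σ L_i/J_i = (947.5/79.4×10⁹)·(0.607/2.22×10^-7 + 0.136/6.75×10^-8 + 0.308/1.36×10^-7) = 0.08363 rad.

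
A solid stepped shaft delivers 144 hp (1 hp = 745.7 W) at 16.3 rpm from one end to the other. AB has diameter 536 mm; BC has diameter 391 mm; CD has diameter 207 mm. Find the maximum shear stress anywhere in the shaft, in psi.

ω = 2π·16.3/60 = 1.707 rad/s, so T = P/ω = 144×745.7 / 1.707 = 62910 N·m.
Under the same torque, τ_max = 16T/(πd³) is largest where d is smallest — segment CD (d = 207 mm).
τ_max = 16·62910/(π·(0.207)³) = 3.612×10^7 Pa.

5240 psi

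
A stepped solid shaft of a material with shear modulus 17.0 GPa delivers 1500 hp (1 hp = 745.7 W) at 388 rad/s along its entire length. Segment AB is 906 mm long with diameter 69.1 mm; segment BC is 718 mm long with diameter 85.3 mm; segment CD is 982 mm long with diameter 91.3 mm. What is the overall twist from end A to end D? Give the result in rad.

ω = 388 rad/s, so T = P/ω = 1500×745.7 / 388.0 = 2883 N·m.
J_AB = π(0.0691)⁴/32 = 2.24×10^-6 m⁴; J_BC = π(0.0853)⁴/32 = 5.20×10^-6 m⁴; J_CD = π(0.0913)⁴/32 = 6.82×10^-6 m⁴.
θ = (T/G)·Σ L_i/J_i = (2883/17.0×10⁹)·(0.906/2.24×10^-6 + 0.718/5.20×10^-6 + 0.982/6.82×10^-6) = 0.1165 rad.

0.116 rad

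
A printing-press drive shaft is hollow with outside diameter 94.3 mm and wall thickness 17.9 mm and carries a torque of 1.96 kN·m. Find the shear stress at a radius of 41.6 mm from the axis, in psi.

1790 psi

J = π(d_o⁴ − d_i⁴)/32 = π(0.0943⁴ − 0.0585⁴)/32 = 6.614×10^-6 m⁴.
Shear stress varies linearly with radius: τ = T·r/J = 1960 × 0.0416 / 6.614×10^-6 = 1.233×10^7 Pa.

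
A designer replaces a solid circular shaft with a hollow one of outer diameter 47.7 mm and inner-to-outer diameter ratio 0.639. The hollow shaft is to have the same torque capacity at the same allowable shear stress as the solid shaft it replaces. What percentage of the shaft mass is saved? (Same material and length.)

Equal τ_max and T ⇒ the solid shaft needs d_s³ = d_o³(1−k⁴), so d_s = 47.7·(1−0.639⁴)^(1/3) = 44.89 mm.
Area ratio A_h/A_s = d_o²(1−k²)/d_s² = (1−k²)/(1−k⁴)^(2/3) = 0.6682.
Mass saving = 1 − 0.6682 = 33.2 %.

33.2 %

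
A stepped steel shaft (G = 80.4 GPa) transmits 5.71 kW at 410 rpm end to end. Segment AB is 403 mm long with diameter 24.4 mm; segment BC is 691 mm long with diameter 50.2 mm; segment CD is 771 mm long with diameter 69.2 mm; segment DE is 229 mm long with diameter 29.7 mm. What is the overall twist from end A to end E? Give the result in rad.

ω = 2π·410/60 = 42.94 rad/s, so T = P/ω = 5.71×10³ / 42.94 = 133.0 N·m.
J_AB = π(0.0244)⁴/32 = 3.48×10^-8 m⁴; J_BC = π(0.0502)⁴/32 = 6.23×10^-7 m⁴; J_CD = π(0.0692)⁴/32 = 2.25×10^-6 m⁴; J_DE = π(0.0297)⁴/32 = 7.64×10^-8 m⁴.
θ = (T/G)·Σ L_i/J_i = (133.0/80.4×10⁹)·(0.403/3.48×10^-8 + 0.691/6.23×10^-7 + 0.771/2.25×10^-6 + 0.229/7.64×10^-8) = 0.02651 rad.

0.0265 rad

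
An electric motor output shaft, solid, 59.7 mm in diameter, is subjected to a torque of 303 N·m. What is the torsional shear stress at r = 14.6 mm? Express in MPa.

J = πd⁴/32 = π(0.0597)⁴/32 = 1.247×10^-6 m⁴.
Shear stress varies linearly with radius: τ = T·r/J = 303.0 × 0.0146 / 1.247×10^-6 = 3.547×10^6 Pa.

3.55 MPa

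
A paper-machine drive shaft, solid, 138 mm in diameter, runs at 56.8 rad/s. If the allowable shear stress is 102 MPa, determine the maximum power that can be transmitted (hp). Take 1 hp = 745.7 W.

J = πd⁴/32 = π(0.138)⁴/32 = 3.561×10^-5 m⁴.
T_max = τ_allow·J/r = 1.02×10^8 × 3.561×10^-5 / 0.0690 = 52630 N·m.
ω = 56.8 rad/s, so P_max = T_max·ω = 2.990×10^6 W.

4010 hp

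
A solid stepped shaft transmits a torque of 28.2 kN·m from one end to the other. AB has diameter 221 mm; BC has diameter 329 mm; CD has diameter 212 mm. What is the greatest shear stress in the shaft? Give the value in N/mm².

Under the same torque, τ_max = 16T/(πd³) is largest where d is smallest — segment CD (d = 212 mm).
τ_max = 16·28200/(π·(0.212)³) = 1.507×10^7 Pa.

15.1 N/mm²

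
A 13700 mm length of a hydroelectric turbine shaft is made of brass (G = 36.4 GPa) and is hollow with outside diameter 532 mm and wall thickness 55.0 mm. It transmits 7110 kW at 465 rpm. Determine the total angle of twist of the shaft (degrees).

0.663°

ω = 2π·465/60 = 48.69 rad/s, so T = P/ω = 7110×10³ / 48.69 = 146000 N·m.
J = π(d_o⁴ − d_i⁴)/32 = π(0.532⁴ − 0.422⁴)/32 = 4.751×10^-3 m⁴.
θ = T·L/(G·J) = 146000 × 13.7 / (36.4×10⁹ × 4.751×10^-3) = 0.01157 rad.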